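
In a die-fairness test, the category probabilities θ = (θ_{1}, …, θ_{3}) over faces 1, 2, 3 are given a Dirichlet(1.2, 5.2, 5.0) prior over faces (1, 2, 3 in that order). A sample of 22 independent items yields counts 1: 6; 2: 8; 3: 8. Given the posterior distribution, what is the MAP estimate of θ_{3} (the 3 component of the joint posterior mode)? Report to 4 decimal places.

0.3947

The Dirichlet prior is conjugate to the Multinomial likelihood: each posterior αⱼ = prior αⱼ + observed count nⱼ.
Posterior concentration: (7.2, 13.2, 13.0), total = 33.4.
Joint mode component: (α_{3}−1)/(Σα−K) = 12.0/30.4 = 0.3947.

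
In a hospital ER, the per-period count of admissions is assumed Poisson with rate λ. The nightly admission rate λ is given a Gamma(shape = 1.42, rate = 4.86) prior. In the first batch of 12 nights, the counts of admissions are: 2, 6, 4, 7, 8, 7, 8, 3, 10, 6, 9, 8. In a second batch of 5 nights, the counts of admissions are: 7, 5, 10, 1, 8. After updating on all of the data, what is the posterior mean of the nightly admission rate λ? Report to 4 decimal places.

5.0512

With a Gamma(shape α, rate β) prior, the Poisson likelihood is conjugate: the posterior is Gamma(α + ΣXᵢ, β + n).
Batch 1: sum of counts S = 78 over n = 12 nights.
After batch 1: Gamma(α+S, β+n) = Gamma(1.42+78, 4.86+12) = Gamma(79.42, 16.86).
Batch 2: sum of counts S = 31 over n = 5 nights.
After batch 2: Gamma(α+S, β+n) = Gamma(79.42+31, 16.86+5) = Gamma(110.42, 21.86).
Posterior mean = α/β = 110.42/21.86 = 5.0512.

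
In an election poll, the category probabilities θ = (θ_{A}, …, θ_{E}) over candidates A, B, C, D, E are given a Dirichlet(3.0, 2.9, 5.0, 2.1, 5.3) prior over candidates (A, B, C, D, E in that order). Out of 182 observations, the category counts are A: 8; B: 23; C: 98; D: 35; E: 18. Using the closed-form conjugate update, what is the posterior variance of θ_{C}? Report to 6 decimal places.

0.001241

The Dirichlet prior is conjugate to the Multinomial likelihood: each posterior αⱼ = prior αⱼ + observed count nⱼ.
Posterior concentration: (11.0, 25.9, 103.0, 37.1, 23.3), total = 200.3.
Var[θ_j] = α_j(Σα−α_j)/((Σα)²(Σα+1)) = 103.0·97.3/(200.3²·201.3) = 0.001241.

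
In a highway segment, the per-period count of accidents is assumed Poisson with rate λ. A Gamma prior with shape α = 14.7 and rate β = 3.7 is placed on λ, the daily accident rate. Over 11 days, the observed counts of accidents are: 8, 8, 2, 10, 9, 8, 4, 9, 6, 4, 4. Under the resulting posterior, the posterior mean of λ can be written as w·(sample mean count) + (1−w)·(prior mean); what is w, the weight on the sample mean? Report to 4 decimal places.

With a Gamma(shape α, rate β) prior, the Poisson likelihood is conjugate: the posterior is Gamma(α + ΣXᵢ, β + n).
Posterior mean = (α₀+S)/(β₀+n) = [n/(β₀+n)]·(S/n) + [β₀/(β₀+n)]·(α₀/β₀), so only n and β₀ enter the weight.
Weight on data w = n/(β₀+n) = 11/(3.7+11) = 11/14.7 = 0.7483.

0.7483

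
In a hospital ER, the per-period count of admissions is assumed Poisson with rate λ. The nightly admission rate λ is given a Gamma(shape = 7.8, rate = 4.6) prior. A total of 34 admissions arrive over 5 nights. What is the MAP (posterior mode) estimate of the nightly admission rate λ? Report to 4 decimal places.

4.2500

With a Gamma(shape α, rate β) prior, the Poisson likelihood is conjugate: the posterior is Gamma(α + ΣXᵢ, β + n).
Posterior: Gamma(α+S, β+n) = Gamma(7.8+34, 4.6+5) = Gamma(41.8, 9.6).
Mode of Gamma(α,β) for α≥1 is (α−1)/β = 40.8/9.6 = 4.2500.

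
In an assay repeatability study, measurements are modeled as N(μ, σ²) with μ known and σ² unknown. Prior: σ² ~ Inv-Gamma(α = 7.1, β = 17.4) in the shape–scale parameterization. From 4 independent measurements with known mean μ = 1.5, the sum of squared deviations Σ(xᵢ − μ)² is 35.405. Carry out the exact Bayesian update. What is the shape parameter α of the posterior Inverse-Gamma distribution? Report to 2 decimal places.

9.10

With known mean μ and an Inverse-Gamma(α, β) prior on σ², the Normal likelihood is conjugate: posterior is Inv-Gamma(α + n/2, β + Σ(xᵢ−μ)²/2).
Posterior: Inv-Gamma(7.1 + 4/2, 17.4 + 35.405/2) = Inv-Gamma(9.10, 35.1025).
Posterior α = 9.10.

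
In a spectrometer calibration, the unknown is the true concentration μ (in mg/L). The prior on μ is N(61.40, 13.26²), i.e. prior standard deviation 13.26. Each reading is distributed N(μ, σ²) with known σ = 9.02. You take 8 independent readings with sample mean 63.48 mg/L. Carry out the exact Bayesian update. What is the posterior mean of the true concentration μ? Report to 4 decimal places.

For Normal data with known variance σ², a Normal(μ₀, σ₀²) prior on μ is conjugate. Posterior precision = 1/σ₀² + n/σ²; posterior mean is the precision-weighted average of μ₀ and x̄.
n·x̄ = 8·63.48 = 507.84.
σ₀² = 13.26² = 175.8276, σ² = 9.02² = 81.3604; σ² + n·σ₀² = 81.3604 + 8·175.8276 = 1487.9812.
Posterior mean = (μ₀/σ₀² + n·x̄/σ²)/(1/σ₀² + n/σ²) = (σ²·μ₀ + σ₀²·n·x̄)/(σ² + n·σ₀²) = (81.3604·61.40 + 175.8276·507.84)/1487.9812 = 94287.816944/1487.9812 = 63.3663.

63.3663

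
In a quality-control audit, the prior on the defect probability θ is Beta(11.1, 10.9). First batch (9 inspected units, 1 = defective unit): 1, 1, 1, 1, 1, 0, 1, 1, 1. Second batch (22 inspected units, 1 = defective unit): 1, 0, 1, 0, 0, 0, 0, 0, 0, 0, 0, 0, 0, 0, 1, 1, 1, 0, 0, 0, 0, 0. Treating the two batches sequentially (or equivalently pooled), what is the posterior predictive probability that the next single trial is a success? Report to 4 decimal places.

0.4547

The Beta prior is conjugate to a Binomial/Bernoulli likelihood; the update adds successes to α and failures to β.
After batch 1: Beta(11.1+8, 10.9+1) = Beta(19.1, 11.9).
After batch 2: Beta(19.1+5, 11.9+17) = Beta(24.1, 28.9).
For a single future Bernoulli trial, P(success | data) = α/(α+β) = 0.4547.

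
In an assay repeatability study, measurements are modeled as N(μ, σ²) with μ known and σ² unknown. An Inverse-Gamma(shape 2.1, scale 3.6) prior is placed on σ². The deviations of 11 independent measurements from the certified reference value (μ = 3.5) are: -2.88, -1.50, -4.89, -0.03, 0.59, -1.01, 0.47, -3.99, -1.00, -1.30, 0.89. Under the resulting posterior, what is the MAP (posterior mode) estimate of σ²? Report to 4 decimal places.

3.6424

With known mean μ and an Inverse-Gamma(α, β) prior on σ², the Normal likelihood is conjugate: posterior is Inv-Gamma(α + n/2, β + Σ(xᵢ−μ)²/2).
Σ(xᵢ−μ)² = (-2.88)² + (-1.50)² + (-4.89)² + (-0.03)² + (0.59)² + (-1.01)² + (0.47)² + (-3.99)² + (-1.00)² + (-1.30)² + (0.89)² = 55.4487.
Posterior: Inv-Gamma(2.1 + 11/2, 3.6 + 55.4487/2) = Inv-Gamma(7.60, 31.32435).
Mode = β/(α+1) = 31.32435/8.60 = 3.6424.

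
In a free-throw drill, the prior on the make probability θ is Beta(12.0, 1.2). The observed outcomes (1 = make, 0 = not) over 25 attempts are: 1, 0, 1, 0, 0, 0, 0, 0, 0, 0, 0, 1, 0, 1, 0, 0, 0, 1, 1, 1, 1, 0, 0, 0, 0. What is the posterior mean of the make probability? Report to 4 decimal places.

The Beta prior is conjugate to a Binomial/Bernoulli likelihood; the update adds successes to α and failures to β.
Posterior: Beta(α+k, β+n−k) = Beta(12.0+8, 1.2+17) = Beta(20.0, 18.2).
Posterior mean = α/(α+β) = 20.0/38.2 = 0.5236.

0.5236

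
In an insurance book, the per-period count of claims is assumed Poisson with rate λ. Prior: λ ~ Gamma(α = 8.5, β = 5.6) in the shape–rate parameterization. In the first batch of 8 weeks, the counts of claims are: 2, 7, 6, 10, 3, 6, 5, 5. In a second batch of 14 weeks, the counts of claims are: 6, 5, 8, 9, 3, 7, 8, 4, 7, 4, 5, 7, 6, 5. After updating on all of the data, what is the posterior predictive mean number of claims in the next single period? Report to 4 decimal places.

4.9457

With a Gamma(shape α, rate β) prior, the Poisson likelihood is conjugate: the posterior is Gamma(α + ΣXᵢ, β + n).
Batch 1: sum of counts S = 44 over n = 8 weeks.
After batch 1: Gamma(α+S, β+n) = Gamma(8.5+44, 5.6+8) = Gamma(52.5, 13.6).
Batch 2: sum of counts S = 84 over n = 14 weeks.
After batch 2: Gamma(α+S, β+n) = Gamma(52.5+84, 13.6+14) = Gamma(136.5, 27.6).
The predictive distribution for one future period is NegBinom with mean α/β = 4.9457.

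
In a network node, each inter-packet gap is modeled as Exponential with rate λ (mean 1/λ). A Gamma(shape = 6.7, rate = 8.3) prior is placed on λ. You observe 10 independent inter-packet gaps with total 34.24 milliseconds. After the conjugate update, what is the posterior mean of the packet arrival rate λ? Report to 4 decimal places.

With a Gamma(shape α, rate β) prior on the exponential rate λ, the posterior after n observations with total T = Σxᵢ is Gamma(α+n, β+T).
Posterior: Gamma(6.7+10, 8.3+34.24) = Gamma(16.7, 42.54).
Posterior mean of λ = α/β = 16.7/42.54 = 0.3926.

0.3926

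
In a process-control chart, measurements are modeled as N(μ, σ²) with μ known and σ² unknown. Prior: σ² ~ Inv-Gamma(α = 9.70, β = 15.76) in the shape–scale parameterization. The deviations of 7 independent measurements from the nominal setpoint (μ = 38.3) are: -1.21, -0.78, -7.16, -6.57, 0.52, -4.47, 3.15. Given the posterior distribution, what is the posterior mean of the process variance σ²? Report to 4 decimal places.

With known mean μ and an Inverse-Gamma(α, β) prior on σ², the Normal likelihood is conjugate: posterior is Inv-Gamma(α + n/2, β + Σ(xᵢ−μ)²/2).
Σ(xᵢ−μ)² = (-1.21)² + (-0.78)² + (-7.16)² + (-6.57)² + (0.52)² + (-4.47)² + (3.15)² = 126.6768.
Posterior: Inv-Gamma(9.70 + 7/2, 15.76 + 126.6768/2) = Inv-Gamma(13.20, 79.09840).
E[σ²|data] = β/(α−1) = 79.09840/12.20 = 6.4835.

6.4835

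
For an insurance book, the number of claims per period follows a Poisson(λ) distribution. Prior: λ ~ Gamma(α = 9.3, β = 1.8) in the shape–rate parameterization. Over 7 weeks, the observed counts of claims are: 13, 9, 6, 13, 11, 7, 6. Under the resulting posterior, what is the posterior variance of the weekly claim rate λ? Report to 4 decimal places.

0.9595

With a Gamma(shape α, rate β) prior, the Poisson likelihood is conjugate: the posterior is Gamma(α + ΣXᵢ, β + n).
Sum of counts S = 65 over n = 7 weeks.
Posterior: Gamma(α+S, β+n) = Gamma(9.3+65, 1.8+7) = Gamma(74.3, 8.8).
Var = α/β² = 74.3/8.8² = 0.9595.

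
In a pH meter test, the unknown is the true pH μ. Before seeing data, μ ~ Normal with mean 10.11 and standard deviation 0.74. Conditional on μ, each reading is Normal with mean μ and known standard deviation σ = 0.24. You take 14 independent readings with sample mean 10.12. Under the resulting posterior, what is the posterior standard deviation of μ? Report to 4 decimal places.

For Normal data with known variance σ², a Normal(μ₀, σ₀²) prior on μ is conjugate. Posterior precision = 1/σ₀² + n/σ²; posterior mean is the precision-weighted average of μ₀ and x̄.
σ₀² = 0.74² = 0.5476, σ² = 0.24² = 0.0576; σ² + n·σ₀² = 0.0576 + 14·0.5476 = 7.724.
Posterior precision = 1/σ₀² + n/σ² = 1/0.5476 + 14/0.0576 = (σ² + n·σ₀²)/(σ₀²σ²) = 7.724/(0.5476·0.0576); posterior variance σₙ² = σ₀²σ²/(σ² + n·σ₀²) = 0.5476·0.0576/7.724 = 0.004084.
Posterior SD = √σₙ² = √(0.5476·0.0576/7.724) = 0.0639.

0.0639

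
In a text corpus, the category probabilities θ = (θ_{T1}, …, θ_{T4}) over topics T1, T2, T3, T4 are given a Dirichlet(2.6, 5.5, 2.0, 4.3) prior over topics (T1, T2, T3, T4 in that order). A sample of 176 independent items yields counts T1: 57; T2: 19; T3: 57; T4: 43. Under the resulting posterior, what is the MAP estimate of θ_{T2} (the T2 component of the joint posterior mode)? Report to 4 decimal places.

0.1261

The Dirichlet prior is conjugate to the Multinomial likelihood: each posterior αⱼ = prior αⱼ + observed count nⱼ.
Posterior concentration: (59.6, 24.5, 59.0, 47.3), total = 190.4.
Joint mode component: (α_{T2}−1)/(Σα−K) = 23.5/186.4 = 0.1261.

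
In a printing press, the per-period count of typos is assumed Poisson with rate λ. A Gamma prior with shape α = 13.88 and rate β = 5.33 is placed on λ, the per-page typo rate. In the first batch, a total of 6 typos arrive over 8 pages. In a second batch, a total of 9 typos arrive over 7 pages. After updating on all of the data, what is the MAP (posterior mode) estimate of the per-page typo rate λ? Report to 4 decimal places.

1.3714

With a Gamma(shape α, rate β) prior, the Poisson likelihood is conjugate: the posterior is Gamma(α + ΣXᵢ, β + n).
After batch 1: Gamma(α+S, β+n) = Gamma(13.88+6, 5.33+8) = Gamma(19.88, 13.33).
After batch 2: Gamma(α+S, β+n) = Gamma(19.88+9, 13.33+7) = Gamma(28.88, 20.33).
Mode of Gamma(α,β) for α≥1 is (α−1)/β = 27.88/20.33 = 1.3714.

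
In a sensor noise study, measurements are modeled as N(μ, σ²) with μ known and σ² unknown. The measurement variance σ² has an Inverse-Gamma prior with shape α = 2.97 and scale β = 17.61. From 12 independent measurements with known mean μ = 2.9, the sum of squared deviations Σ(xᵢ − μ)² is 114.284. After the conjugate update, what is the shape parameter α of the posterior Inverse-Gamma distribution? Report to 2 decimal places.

8.97

With known mean μ and an Inverse-Gamma(α, β) prior on σ², the Normal likelihood is conjugate: posterior is Inv-Gamma(α + n/2, β + Σ(xᵢ−μ)²/2).
Posterior: Inv-Gamma(2.97 + 12/2, 17.61 + 114.284/2) = Inv-Gamma(8.97, 74.7520).
Posterior α = 8.97.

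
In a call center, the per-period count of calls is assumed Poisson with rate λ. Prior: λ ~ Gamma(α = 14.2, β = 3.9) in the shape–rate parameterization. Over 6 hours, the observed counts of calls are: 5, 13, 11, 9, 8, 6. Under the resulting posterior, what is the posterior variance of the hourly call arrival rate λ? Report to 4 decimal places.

With a Gamma(shape α, rate β) prior, the Poisson likelihood is conjugate: the posterior is Gamma(α + ΣXᵢ, β + n).
Sum of counts S = 52 over n = 6 hours.
Posterior: Gamma(α+S, β+n) = Gamma(14.2+52, 3.9+6) = Gamma(66.2, 9.9).
Var = α/β² = 66.2/9.9² = 0.6754.

0.6754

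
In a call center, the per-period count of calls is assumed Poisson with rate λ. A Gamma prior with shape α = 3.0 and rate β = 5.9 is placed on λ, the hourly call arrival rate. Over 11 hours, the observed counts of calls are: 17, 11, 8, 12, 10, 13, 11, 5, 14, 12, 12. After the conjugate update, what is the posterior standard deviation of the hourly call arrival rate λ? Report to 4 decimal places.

With a Gamma(shape α, rate β) prior, the Poisson likelihood is conjugate: the posterior is Gamma(α + ΣXᵢ, β + n).
Sum of counts S = 125 over n = 11 hours.
Posterior: Gamma(α+S, β+n) = Gamma(3.0+125, 5.9+11) = Gamma(128.0, 16.9).
SD = √α/β = √128.0/16.9 = 0.6695.

0.6695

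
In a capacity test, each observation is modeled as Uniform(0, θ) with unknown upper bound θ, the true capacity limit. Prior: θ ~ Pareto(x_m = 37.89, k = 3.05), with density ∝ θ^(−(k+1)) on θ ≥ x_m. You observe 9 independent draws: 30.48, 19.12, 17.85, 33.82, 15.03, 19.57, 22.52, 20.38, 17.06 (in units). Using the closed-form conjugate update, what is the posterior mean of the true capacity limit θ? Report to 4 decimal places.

A Pareto(scale x_m, shape k) prior on the upper bound θ of Uniform(0, θ) is conjugate: posterior is Pareto(max(x_m, max xᵢ), k + n).
Sample maximum = 33.82; prior scale x_m = 37.89 → posterior scale = max = 37.89.
Posterior shape = 3.05 + 9 = 12.05.
E[θ|data] = k·x_m/(k−1) = 12.05·37.89/11.05 = 41.3190.

41.3190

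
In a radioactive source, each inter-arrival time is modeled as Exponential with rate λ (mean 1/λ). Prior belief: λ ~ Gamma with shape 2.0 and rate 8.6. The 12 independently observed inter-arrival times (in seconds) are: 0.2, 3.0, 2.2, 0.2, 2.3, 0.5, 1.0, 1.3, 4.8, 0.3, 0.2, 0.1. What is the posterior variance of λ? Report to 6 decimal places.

With a Gamma(shape α, rate β) prior on the exponential rate λ, the posterior after n observations with total T = Σxᵢ is Gamma(α+n, β+T).
Sum of observations T = 16.1 seconds; n = 12.
Posterior: Gamma(2.0+12, 8.6+16.1) = Gamma(14.0, 24.7).
Var = α/β² = 0.022947.

0.022947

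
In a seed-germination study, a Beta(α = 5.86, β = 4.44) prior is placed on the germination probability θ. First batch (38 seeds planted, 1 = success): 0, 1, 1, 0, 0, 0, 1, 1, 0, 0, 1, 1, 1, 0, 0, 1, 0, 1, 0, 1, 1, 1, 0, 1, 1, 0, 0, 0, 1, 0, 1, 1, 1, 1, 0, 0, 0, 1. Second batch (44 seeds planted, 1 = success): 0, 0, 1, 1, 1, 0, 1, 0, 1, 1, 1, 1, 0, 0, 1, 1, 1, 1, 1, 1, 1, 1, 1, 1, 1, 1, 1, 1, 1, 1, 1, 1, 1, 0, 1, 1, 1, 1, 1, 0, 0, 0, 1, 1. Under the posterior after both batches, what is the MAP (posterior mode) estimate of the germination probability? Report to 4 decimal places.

The Beta prior is conjugate to a Binomial/Bernoulli likelihood; the update adds successes to α and failures to β.
After batch 1: Beta(5.86+20, 4.44+18) = Beta(25.86, 22.44).
After batch 2: Beta(25.86+34, 22.44+10) = Beta(59.86, 32.44).
Mode of Beta(a,b) for a,b>1 is (a−1)/(a+b−2) = 58.86/90.30 = 0.6518.

0.6518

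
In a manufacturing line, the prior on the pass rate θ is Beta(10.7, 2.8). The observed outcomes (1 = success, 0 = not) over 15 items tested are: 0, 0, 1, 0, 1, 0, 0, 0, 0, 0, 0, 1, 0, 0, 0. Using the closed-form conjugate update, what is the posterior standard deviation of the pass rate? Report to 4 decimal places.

0.0920

The Beta prior is conjugate to a Binomial/Bernoulli likelihood; the update adds successes to α and failures to β.
Posterior: Beta(α+k, β+n−k) = Beta(10.7+3, 2.8+12) = Beta(13.7, 14.8).
Var = αβ/((α+β)²(α+β+1)) = 13.7·14.8/(28.5²·29.5) = 0.00846195; SD = √0.00846195 = 0.0920.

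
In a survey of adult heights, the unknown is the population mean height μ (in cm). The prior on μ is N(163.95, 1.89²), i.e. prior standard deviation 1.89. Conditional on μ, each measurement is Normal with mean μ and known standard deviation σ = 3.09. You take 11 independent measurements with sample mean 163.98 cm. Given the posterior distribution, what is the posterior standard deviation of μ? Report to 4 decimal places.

For Normal data with known variance σ², a Normal(μ₀, σ₀²) prior on μ is conjugate. Posterior precision = 1/σ₀² + n/σ²; posterior mean is the precision-weighted average of μ₀ and x̄.
σ₀² = 1.89² = 3.5721, σ² = 3.09² = 9.5481; σ² + n·σ₀² = 9.5481 + 11·3.5721 = 48.8412.
Posterior precision = 1/σ₀² + n/σ² = 1/3.5721 + 11/9.5481 = (σ² + n·σ₀²)/(σ₀²σ²) = 48.8412/(3.5721·9.5481); posterior variance σₙ² = σ₀²σ²/(σ² + n·σ₀²) = 3.5721·9.5481/48.8412 = 0.698320.
Posterior SD = √σₙ² = √(3.5721·9.5481/48.8412) = 0.8357.

0.8357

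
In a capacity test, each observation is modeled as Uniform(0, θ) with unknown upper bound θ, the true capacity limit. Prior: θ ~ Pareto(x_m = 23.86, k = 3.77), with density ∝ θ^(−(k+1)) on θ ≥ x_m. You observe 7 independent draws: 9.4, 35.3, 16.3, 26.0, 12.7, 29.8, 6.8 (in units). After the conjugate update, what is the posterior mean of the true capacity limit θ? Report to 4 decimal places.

38.9131

A Pareto(scale x_m, shape k) prior on the upper bound θ of Uniform(0, θ) is conjugate: posterior is Pareto(max(x_m, max xᵢ), k + n).
Sample maximum = 35.3; prior scale x_m = 23.86 → posterior scale = max = 35.30.
Posterior shape = 3.77 + 7 = 10.77.
E[θ|data] = k·x_m/(k−1) = 10.77·35.30/9.77 = 38.9131.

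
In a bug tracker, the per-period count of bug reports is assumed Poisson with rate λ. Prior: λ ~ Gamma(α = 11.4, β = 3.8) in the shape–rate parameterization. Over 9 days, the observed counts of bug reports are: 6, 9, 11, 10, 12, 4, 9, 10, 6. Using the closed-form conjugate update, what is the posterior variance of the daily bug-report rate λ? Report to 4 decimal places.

With a Gamma(shape α, rate β) prior, the Poisson likelihood is conjugate: the posterior is Gamma(α + ΣXᵢ, β + n).
Sum of counts S = 77 over n = 9 days.
Posterior: Gamma(α+S, β+n) = Gamma(11.4+77, 3.8+9) = Gamma(88.4, 12.8).
Var = α/β² = 88.4/12.8² = 0.5396.

0.5396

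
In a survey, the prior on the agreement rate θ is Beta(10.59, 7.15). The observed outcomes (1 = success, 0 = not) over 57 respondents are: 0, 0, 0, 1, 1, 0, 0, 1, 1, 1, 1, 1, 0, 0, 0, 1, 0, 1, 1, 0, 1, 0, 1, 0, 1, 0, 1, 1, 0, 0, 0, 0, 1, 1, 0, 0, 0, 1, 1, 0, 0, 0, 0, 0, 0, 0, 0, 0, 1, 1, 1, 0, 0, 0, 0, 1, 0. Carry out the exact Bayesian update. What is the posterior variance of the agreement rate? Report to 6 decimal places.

0.003267

The Beta prior is conjugate to a Binomial/Bernoulli likelihood; the update adds successes to α and failures to β.
Posterior: Beta(α+k, β+n−k) = Beta(10.59+23, 7.15+34) = Beta(33.59, 41.15).
Var = αβ/((α+β)²(α+β+1)) = 33.59·41.15/(74.74²·75.74) = 0.003267.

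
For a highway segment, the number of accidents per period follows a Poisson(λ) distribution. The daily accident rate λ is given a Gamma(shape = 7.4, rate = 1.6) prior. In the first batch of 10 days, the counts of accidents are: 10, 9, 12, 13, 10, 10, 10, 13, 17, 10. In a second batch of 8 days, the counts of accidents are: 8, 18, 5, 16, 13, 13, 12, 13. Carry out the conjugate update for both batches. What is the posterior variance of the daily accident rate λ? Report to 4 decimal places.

With a Gamma(shape α, rate β) prior, the Poisson likelihood is conjugate: the posterior is Gamma(α + ΣXᵢ, β + n).
Batch 1: sum of counts S = 114 over n = 10 days.
After batch 1: Gamma(α+S, β+n) = Gamma(7.4+114, 1.6+10) = Gamma(121.4, 11.6).
Batch 2: sum of counts S = 98 over n = 8 days.
After batch 2: Gamma(α+S, β+n) = Gamma(121.4+98, 11.6+8) = Gamma(219.4, 19.6).
Var = α/β² = 219.4/19.6² = 0.5711.

0.5711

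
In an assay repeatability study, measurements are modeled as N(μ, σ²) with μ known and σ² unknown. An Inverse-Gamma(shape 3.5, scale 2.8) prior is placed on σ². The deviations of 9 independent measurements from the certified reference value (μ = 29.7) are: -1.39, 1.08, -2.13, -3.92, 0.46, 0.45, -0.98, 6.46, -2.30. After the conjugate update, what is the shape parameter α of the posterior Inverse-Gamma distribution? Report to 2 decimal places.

8.00

With known mean μ and an Inverse-Gamma(α, β) prior on σ², the Normal likelihood is conjugate: posterior is Inv-Gamma(α + n/2, β + Σ(xᵢ−μ)²/2).
Σ(xᵢ−μ)² = (-1.39)² + (1.08)² + (-2.13)² + (-3.92)² + (0.46)² + (0.45)² + (-0.98)² + (6.46)² + (-2.30)² = 71.3979.
Posterior: Inv-Gamma(3.5 + 9/2, 2.8 + 71.3979/2) = Inv-Gamma(8.00, 38.49895).
Posterior α = 8.00.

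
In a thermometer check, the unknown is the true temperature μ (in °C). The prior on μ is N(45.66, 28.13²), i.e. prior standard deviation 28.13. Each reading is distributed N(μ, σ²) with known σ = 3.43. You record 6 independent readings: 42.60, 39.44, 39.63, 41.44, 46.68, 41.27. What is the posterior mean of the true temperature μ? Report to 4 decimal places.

For Normal data with known variance σ², a Normal(μ₀, σ₀²) prior on μ is conjugate. Posterior precision = 1/σ₀² + n/σ²; posterior mean is the precision-weighted average of μ₀ and x̄.
Σxᵢ = 42.60 + 39.44 + 39.63 + 41.44 + 46.68 + 41.27 = 251.06, so n·x̄ = 251.06.
σ₀² = 28.13² = 791.2969, σ² = 3.43² = 11.7649; σ² + n·σ₀² = 11.7649 + 6·791.2969 = 4759.5463.
Posterior mean = (μ₀/σ₀² + n·x̄/σ²)/(1/σ₀² + n/σ²) = (σ²·μ₀ + σ₀²·n·x̄)/(σ² + n·σ₀²) = (11.7649·45.66 + 791.2969·251.06)/4759.5463 = 199200.185048/4759.5463 = 41.8528.

41.8528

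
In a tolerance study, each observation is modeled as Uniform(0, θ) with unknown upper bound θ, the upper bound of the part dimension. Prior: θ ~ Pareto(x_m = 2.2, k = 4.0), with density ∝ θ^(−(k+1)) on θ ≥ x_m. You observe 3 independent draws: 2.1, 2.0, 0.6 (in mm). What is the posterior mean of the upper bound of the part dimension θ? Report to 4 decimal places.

2.5667

A Pareto(scale x_m, shape k) prior on the upper bound θ of Uniform(0, θ) is conjugate: posterior is Pareto(max(x_m, max xᵢ), k + n).
Sample maximum = 2.1; prior scale x_m = 2.2 → posterior scale = max = 2.2.
Posterior shape = 4.0 + 3 = 7.0.
E[θ|data] = k·x_m/(k−1) = 7.0·2.2/6.0 = 2.5667.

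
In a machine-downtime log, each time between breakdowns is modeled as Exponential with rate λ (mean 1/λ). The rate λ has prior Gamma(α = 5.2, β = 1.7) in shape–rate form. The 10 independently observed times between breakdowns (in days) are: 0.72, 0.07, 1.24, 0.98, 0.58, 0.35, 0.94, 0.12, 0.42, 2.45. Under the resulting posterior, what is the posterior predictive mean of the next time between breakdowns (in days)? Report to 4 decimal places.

With a Gamma(shape α, rate β) prior on the exponential rate λ, the posterior after n observations with total T = Σxᵢ is Gamma(α+n, β+T).
Sum of observations T = 7.87 days; n = 10.
Posterior: Gamma(5.2+10, 1.7+7.87) = Gamma(15.2, 9.57).
The predictive distribution for the next observation is Lomax; its mean is β/(α−1) = 9.57/14.2 = 0.6739.

0.6739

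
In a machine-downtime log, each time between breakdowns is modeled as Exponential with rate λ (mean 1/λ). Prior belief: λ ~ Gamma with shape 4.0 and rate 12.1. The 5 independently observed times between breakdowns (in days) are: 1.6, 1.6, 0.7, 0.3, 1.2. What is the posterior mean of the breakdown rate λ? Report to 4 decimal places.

With a Gamma(shape α, rate β) prior on the exponential rate λ, the posterior after n observations with total T = Σxᵢ is Gamma(α+n, β+T).
Sum of observations T = 5.4 days; n = 5.
Posterior: Gamma(4.0+5, 12.1+5.4) = Gamma(9.0, 17.5).
Posterior mean of λ = α/β = 9.0/17.5 = 0.5143.

0.5143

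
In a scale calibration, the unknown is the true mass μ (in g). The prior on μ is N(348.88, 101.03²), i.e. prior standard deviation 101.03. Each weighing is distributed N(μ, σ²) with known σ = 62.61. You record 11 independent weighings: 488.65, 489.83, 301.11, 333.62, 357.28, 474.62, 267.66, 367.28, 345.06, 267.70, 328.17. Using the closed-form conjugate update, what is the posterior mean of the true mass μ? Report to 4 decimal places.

364.9815

For Normal data with known variance σ², a Normal(μ₀, σ₀²) prior on μ is conjugate. Posterior precision = 1/σ₀² + n/σ²; posterior mean is the precision-weighted average of μ₀ and x̄.
Σxᵢ = 488.65 + 489.83 + 301.11 + 333.62 + 357.28 + 474.62 + 267.66 + 367.28 + 345.06 + 267.70 + 328.17 = 4020.98, so n·x̄ = 4020.98.
σ₀² = 101.03² = 10207.0609, σ² = 62.61² = 3920.0121; σ² + n·σ₀² = 3920.0121 + 11·10207.0609 = 116197.682.
Posterior mean = (μ₀/σ₀² + n·x̄/σ²)/(1/σ₀² + n/σ²) = (σ²·μ₀ + σ₀²·n·x̄)/(σ² + n·σ₀²) = (3920.0121·348.88 + 10207.0609·4020.98)/116197.682 = 42410001.55913/116197.682 = 364.9815.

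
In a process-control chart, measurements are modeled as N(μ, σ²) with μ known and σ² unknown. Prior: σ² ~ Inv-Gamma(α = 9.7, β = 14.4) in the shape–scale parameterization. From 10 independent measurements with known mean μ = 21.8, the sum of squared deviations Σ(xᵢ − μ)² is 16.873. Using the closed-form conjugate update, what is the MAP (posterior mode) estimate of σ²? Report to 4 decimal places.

1.4546

With known mean μ and an Inverse-Gamma(α, β) prior on σ², the Normal likelihood is conjugate: posterior is Inv-Gamma(α + n/2, β + Σ(xᵢ−μ)²/2).
Posterior: Inv-Gamma(9.7 + 10/2, 14.4 + 16.873/2) = Inv-Gamma(14.70, 22.8365).
Mode = β/(α+1) = 22.8365/15.70 = 1.4546.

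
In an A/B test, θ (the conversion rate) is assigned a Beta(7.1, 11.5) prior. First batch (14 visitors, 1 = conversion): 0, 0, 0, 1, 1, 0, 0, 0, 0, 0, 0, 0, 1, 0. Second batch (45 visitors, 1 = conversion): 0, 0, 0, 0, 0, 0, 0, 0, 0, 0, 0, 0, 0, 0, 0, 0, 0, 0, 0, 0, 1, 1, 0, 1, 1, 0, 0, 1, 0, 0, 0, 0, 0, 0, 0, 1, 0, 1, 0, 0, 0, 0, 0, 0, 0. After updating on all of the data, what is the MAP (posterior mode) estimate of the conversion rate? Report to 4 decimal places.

0.2130

The Beta prior is conjugate to a Binomial/Bernoulli likelihood; the update adds successes to α and failures to β.
After batch 1: Beta(7.1+3, 11.5+11) = Beta(10.1, 22.5).
After batch 2: Beta(10.1+7, 22.5+38) = Beta(17.1, 60.5).
Mode of Beta(a,b) for a,b>1 is (a−1)/(a+b−2) = 16.1/75.6 = 0.2130.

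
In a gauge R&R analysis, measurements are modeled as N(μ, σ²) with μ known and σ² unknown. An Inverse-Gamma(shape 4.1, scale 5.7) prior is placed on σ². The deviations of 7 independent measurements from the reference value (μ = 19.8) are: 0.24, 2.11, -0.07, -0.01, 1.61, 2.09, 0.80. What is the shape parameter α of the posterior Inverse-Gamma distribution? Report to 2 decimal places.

7.60

With known mean μ and an Inverse-Gamma(α, β) prior on σ², the Normal likelihood is conjugate: posterior is Inv-Gamma(α + n/2, β + Σ(xᵢ−μ)²/2).
Σ(xᵢ−μ)² = (0.24)² + (2.11)² + (-0.07)² + (-0.01)² + (1.61)² + (2.09)² + (0.80)² = 12.1149.
Posterior: Inv-Gamma(4.1 + 7/2, 5.7 + 12.1149/2) = Inv-Gamma(7.60, 11.75745).
Posterior α = 7.60.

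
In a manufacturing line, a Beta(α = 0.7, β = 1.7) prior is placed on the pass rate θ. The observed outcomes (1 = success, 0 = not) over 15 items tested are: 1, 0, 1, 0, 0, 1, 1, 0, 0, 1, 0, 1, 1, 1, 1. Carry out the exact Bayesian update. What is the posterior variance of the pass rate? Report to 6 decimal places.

The Beta prior is conjugate to a Binomial/Bernoulli likelihood; the update adds successes to α and failures to β.
Posterior: Beta(α+k, β+n−k) = Beta(0.7+9, 1.7+6) = Beta(9.7, 7.7).
Var = αβ/((α+β)²(α+β+1)) = 9.7·7.7/(17.4²·18.4) = 0.013407.

0.013407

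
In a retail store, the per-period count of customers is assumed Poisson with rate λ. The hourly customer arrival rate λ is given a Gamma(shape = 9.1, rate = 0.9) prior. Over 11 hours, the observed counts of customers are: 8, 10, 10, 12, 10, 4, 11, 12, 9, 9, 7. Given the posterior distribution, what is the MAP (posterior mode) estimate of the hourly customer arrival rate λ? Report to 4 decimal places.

9.2521

With a Gamma(shape α, rate β) prior, the Poisson likelihood is conjugate: the posterior is Gamma(α + ΣXᵢ, β + n).
Sum of counts S = 102 over n = 11 hours.
Posterior: Gamma(α+S, β+n) = Gamma(9.1+102, 0.9+11) = Gamma(111.1, 11.9).
Mode of Gamma(α,β) for α≥1 is (α−1)/β = 110.1/11.9 = 9.2521.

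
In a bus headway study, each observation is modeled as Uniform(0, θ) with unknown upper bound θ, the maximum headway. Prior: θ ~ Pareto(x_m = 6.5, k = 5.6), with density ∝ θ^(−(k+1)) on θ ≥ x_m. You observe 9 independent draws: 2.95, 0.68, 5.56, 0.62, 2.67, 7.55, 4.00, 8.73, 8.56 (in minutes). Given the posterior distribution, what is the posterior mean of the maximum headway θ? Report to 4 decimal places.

9.3719

A Pareto(scale x_m, shape k) prior on the upper bound θ of Uniform(0, θ) is conjugate: posterior is Pareto(max(x_m, max xᵢ), k + n).
Sample maximum = 8.73; prior scale x_m = 6.5 → posterior scale = max = 8.73.
Posterior shape = 5.6 + 9 = 14.6.
E[θ|data] = k·x_m/(k−1) = 14.6·8.73/13.6 = 9.3719.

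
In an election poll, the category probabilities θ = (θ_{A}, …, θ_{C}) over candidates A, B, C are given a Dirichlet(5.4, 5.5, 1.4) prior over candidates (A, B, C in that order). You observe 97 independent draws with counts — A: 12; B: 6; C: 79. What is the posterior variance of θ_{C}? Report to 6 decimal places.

0.001763

The Dirichlet prior is conjugate to the Multinomial likelihood: each posterior αⱼ = prior αⱼ + observed count nⱼ.
Posterior concentration: (17.4, 11.5, 80.4), total = 109.3.
Var[θ_j] = α_j(Σα−α_j)/((Σα)²(Σα+1)) = 80.4·28.9/(109.3²·110.3) = 0.001763.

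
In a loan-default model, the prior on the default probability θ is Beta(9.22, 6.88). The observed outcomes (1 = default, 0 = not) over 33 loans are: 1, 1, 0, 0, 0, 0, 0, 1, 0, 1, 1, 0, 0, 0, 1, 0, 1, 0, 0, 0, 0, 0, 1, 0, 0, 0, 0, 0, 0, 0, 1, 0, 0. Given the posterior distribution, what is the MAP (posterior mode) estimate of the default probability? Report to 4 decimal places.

The Beta prior is conjugate to a Binomial/Bernoulli likelihood; the update adds successes to α and failures to β.
Posterior: Beta(α+k, β+n−k) = Beta(9.22+9, 6.88+24) = Beta(18.22, 30.88).
Mode of Beta(a,b) for a,b>1 is (a−1)/(a+b−2) = 17.22/47.10 = 0.3656.

0.3656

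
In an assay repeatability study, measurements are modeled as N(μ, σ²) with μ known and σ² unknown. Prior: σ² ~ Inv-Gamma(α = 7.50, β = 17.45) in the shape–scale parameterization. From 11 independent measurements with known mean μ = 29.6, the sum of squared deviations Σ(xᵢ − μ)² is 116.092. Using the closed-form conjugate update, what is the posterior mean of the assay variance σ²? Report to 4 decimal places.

6.2913

With known mean μ and an Inverse-Gamma(α, β) prior on σ², the Normal likelihood is conjugate: posterior is Inv-Gamma(α + n/2, β + Σ(xᵢ−μ)²/2).
Posterior: Inv-Gamma(7.50 + 11/2, 17.45 + 116.092/2) = Inv-Gamma(13.00, 75.4960).
E[σ²|data] = β/(α−1) = 75.4960/12.00 = 6.2913.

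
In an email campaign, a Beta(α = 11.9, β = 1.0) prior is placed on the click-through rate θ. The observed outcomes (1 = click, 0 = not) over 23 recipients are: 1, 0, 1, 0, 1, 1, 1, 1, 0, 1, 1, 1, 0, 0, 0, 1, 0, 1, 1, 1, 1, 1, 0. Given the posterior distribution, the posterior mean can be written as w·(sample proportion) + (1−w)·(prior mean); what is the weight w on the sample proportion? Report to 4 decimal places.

The Beta prior is conjugate to a Binomial/Bernoulli likelihood; the update adds successes to α and failures to β.
Posterior mean = (α₀+k)/(α₀+β₀+n) = [n/(α₀+β₀+n)]·(k/n) + [(α₀+β₀)/(α₀+β₀+n)]·α₀/(α₀+β₀), so only n and the prior enter the weight.
The weight on the data is w = n/(α₀+β₀+n) = 23/(11.9+1.0+23) = 23/35.9 = 0.6407.

0.6407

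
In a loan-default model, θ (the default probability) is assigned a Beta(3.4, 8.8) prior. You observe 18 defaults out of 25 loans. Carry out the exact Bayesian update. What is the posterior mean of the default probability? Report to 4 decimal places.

The Beta prior is conjugate to a Binomial/Bernoulli likelihood; the update adds successes to α and failures to β.
Posterior: Beta(α+k, β+n−k) = Beta(3.4+18, 8.8+7) = Beta(21.4, 15.8).
Posterior mean = α/(α+β) = 21.4/37.2 = 0.5753.

0.5753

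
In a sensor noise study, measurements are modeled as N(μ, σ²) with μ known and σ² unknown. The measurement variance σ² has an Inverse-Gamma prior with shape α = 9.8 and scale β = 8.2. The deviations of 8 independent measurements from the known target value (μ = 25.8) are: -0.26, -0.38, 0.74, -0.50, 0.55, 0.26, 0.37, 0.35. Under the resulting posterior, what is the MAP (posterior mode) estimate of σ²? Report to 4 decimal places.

0.6094

With known mean μ and an Inverse-Gamma(α, β) prior on σ², the Normal likelihood is conjugate: posterior is Inv-Gamma(α + n/2, β + Σ(xᵢ−μ)²/2).
Σ(xᵢ−μ)² = (-0.26)² + (-0.38)² + (0.74)² + (-0.50)² + (0.55)² + (0.26)² + (0.37)² + (0.35)² = 1.6391.
Posterior: Inv-Gamma(9.8 + 8/2, 8.2 + 1.6391/2) = Inv-Gamma(13.80, 9.01955).
Mode = β/(α+1) = 9.01955/14.80 = 0.6094.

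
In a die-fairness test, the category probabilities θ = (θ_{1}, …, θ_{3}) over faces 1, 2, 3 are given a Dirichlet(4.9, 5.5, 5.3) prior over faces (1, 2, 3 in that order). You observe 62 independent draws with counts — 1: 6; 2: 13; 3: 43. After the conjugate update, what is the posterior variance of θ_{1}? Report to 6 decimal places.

0.001532

The Dirichlet prior is conjugate to the Multinomial likelihood: each posterior αⱼ = prior αⱼ + observed count nⱼ.
Posterior concentration: (10.9, 18.5, 48.3), total = 77.7.
Var[θ_j] = α_j(Σα−α_j)/((Σα)²(Σα+1)) = 10.9·66.8/(77.7²·78.7) = 0.001532.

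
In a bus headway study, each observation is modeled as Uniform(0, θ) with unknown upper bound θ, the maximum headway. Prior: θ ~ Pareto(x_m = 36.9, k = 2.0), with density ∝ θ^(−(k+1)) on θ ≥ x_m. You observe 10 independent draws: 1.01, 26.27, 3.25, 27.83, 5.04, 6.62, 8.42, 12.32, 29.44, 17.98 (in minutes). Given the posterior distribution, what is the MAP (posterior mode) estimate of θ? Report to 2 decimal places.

A Pareto(scale x_m, shape k) prior on the upper bound θ of Uniform(0, θ) is conjugate: posterior is Pareto(max(x_m, max xᵢ), k + n).
Sample maximum = 29.44; prior scale x_m = 36.9 → posterior scale = max = 36.90.
Posterior shape = 2.0 + 10 = 12.0.
The Pareto density is decreasing on [x_m, ∞), so the mode is x_m = 36.90.

36.90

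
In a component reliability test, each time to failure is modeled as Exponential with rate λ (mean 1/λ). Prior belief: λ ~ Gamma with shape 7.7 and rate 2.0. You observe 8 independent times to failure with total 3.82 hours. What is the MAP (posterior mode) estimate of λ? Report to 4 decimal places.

2.5258

With a Gamma(shape α, rate β) prior on the exponential rate λ, the posterior after n observations with total T = Σxᵢ is Gamma(α+n, β+T).
Posterior: Gamma(7.7+8, 2.0+3.82) = Gamma(15.7, 5.82).
Mode = (α−1)/β = 2.5258.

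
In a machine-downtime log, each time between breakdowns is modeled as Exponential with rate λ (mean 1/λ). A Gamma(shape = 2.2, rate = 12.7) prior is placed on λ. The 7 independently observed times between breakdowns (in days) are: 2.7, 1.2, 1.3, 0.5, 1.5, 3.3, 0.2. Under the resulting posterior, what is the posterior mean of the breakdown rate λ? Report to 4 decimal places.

0.3932

With a Gamma(shape α, rate β) prior on the exponential rate λ, the posterior after n observations with total T = Σxᵢ is Gamma(α+n, β+T).
Sum of observations T = 10.7 days; n = 7.
Posterior: Gamma(2.2+7, 12.7+10.7) = Gamma(9.2, 23.4).
Posterior mean of λ = α/β = 9.2/23.4 = 0.3932.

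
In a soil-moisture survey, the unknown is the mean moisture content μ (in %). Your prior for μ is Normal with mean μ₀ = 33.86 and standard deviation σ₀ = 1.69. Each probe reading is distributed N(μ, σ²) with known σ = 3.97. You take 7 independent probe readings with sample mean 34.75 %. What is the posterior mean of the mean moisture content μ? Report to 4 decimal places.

For Normal data with known variance σ², a Normal(μ₀, σ₀²) prior on μ is conjugate. Posterior precision = 1/σ₀² + n/σ²; posterior mean is the precision-weighted average of μ₀ and x̄.
n·x̄ = 7·34.75 = 243.25.
σ₀² = 1.69² = 2.8561, σ² = 3.97² = 15.7609; σ² + n·σ₀² = 15.7609 + 7·2.8561 = 35.7536.
Posterior mean = (μ₀/σ₀² + n·x̄/σ²)/(1/σ₀² + n/σ²) = (σ²·μ₀ + σ₀²·n·x̄)/(σ² + n·σ₀²) = (15.7609·33.86 + 2.8561·243.25)/35.7536 = 1228.410399/35.7536 = 34.3577.

34.3577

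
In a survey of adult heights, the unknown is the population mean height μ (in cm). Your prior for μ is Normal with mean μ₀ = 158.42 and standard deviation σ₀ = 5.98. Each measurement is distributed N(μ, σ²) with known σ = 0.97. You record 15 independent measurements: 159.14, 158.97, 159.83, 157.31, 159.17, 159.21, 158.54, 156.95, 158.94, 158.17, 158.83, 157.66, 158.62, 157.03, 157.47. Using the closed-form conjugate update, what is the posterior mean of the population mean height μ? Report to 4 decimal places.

For Normal data with known variance σ², a Normal(μ₀, σ₀²) prior on μ is conjugate. Posterior precision = 1/σ₀² + n/σ²; posterior mean is the precision-weighted average of μ₀ and x̄.
Σxᵢ = 159.14 + 158.97 + 159.83 + 157.31 + 159.17 + 159.21 + 158.54 + 156.95 + 158.94 + 158.17 + 158.83 + 157.66 + 158.62 + 157.03 + 157.47 = 2375.84, so n·x̄ = 2375.84.
σ₀² = 5.98² = 35.7604, σ² = 0.97² = 0.9409; σ² + n·σ₀² = 0.9409 + 15·35.7604 = 537.3469.
Posterior mean = (μ₀/σ₀² + n·x̄/σ²)/(1/σ₀² + n/σ²) = (σ²·μ₀ + σ₀²·n·x̄)/(σ² + n·σ₀²) = (0.9409·158.42 + 35.7604·2375.84)/537.3469 = 85110.046114/537.3469 = 158.3894.

158.3894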